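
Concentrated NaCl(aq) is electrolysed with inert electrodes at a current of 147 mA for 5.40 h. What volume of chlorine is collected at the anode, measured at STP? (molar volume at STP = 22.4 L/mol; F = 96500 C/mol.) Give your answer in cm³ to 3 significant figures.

332 cm³

Q = It = 0.147 × 19440 = 2858 C
n(e⁻) = Q/F = 2858/96500 = 0.02962 mol
2Cl⁻ → Cl₂ + 2e⁻, so n(Cl₂) = 0.02962 / 2 = 0.01481 mol
V = 0.01481 × 22.4 = 0.3317 L
= 332 cm³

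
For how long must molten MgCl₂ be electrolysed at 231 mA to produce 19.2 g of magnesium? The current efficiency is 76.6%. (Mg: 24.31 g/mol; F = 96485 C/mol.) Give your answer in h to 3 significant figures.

n(Mg) = 19.2 / 24.31 = 0.7898 mol
Mg²⁺ + 2e⁻ → Mg, so n(e⁻) = 2 × 0.7898 = 1.580 mol
Q = 1.580 × 96485 / 0.766 = 1.990×10^5 C
t = Q / I = 1.990×10^5 / 0.231 = 8.615×10^5 s = 239 h

239 h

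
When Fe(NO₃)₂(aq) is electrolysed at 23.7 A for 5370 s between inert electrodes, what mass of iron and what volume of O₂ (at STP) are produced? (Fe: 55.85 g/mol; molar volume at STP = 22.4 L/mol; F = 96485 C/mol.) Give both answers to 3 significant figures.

Q = 23.7 × 5370 = 1.273×10^5 C; n(e⁻) = 1.273×10^5 / 96485 = 1.319 mol
Cathode: Fe²⁺ + 2e⁻ → Fe → n(Fe) = 1.319/2 = 0.6595 mol → 36.8 g
Anode: 2H₂O → O₂ + 4H⁺ + 4e⁻ → n(O₂) = 1.319/4 = 0.3298 mol → 7.39 L

36.8 g Fe; 7.39 L O₂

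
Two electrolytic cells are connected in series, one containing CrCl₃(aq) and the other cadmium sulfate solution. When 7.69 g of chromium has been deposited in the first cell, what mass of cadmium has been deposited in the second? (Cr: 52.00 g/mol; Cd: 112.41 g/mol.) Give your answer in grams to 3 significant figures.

n(Cr) = 7.69 / 52.00 = 0.1479 mol
Cr³⁺ + 3e⁻ → Cr, so n(e⁻) = 3 × 0.1479 = 0.4437 mol
Since the cells are in series, n(e⁻) in the Cd cell is also 0.4437 mol.
Cd²⁺ + 2e⁻ → Cd, so n(Cd) = 0.4437 / 2 = 0.2219 mol
m(Cd) = 0.2219 × 112.41 = 24.9 g

24.9 g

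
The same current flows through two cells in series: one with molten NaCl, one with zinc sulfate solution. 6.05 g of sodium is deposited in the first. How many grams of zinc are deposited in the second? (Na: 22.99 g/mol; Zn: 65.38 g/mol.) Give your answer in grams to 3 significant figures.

n(Na) = 6.05 / 22.99 = 0.2632 mol
Na⁺ + e⁻ → Na, so n(e⁻) = 0.2632 mol
Since the cells are in series, n(e⁻) in the Zn cell is also 0.2632 mol.
Zn²⁺ + 2e⁻ → Zn, so n(Zn) = 0.2632 / 2 = 0.1316 mol
m(Zn) = 0.1316 × 65.38 = 8.60 g

8.60 g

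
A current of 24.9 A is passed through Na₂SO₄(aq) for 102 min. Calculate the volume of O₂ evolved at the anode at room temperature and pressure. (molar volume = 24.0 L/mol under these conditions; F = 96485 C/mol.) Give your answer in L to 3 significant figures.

Q = It = 24.9 × 6120 = 1.524×10^5 C
Moles of electrons = 1.524×10^5 / 96485 = 1.580 mol
2H₂O → O₂ + 4H⁺ + 4e⁻, so n(O₂) = 1.580 / 4 = 0.3950 mol
V = 0.3950 × 24.0 = 9.480 L

9.48 L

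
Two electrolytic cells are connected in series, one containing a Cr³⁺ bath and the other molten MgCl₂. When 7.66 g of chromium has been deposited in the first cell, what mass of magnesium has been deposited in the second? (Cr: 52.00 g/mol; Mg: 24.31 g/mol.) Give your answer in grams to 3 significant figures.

n(Cr) = 7.66 / 52.00 = 0.1473 mol
Cr³⁺ + 3e⁻ → Cr, so n(e⁻) = 3 × 0.1473 = 0.4419 mol
The cells are in series, so the same charge (and hence the same n(e⁻) = 0.4419 mol) passes through both.
Mg²⁺ + 2e⁻ → Mg, so n(Mg) = 0.4419 / 2 = 0.2210 mol
m(Mg) = 0.2210 × 24.31 = 5.37 g

5.37 g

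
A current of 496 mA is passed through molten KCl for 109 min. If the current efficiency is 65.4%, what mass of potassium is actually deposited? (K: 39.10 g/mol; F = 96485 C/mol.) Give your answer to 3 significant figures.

Q = 0.496 × 6540 = 3244 C
n(e⁻) = 3244 / 96485 = 0.03362 mol
K⁺ + e⁻ → K, so theoretical m(K) = 0.03362 × 39.10 = 1.315 g
Actual mass = 65.4% × 1.315 = 0.860 g

0.860 g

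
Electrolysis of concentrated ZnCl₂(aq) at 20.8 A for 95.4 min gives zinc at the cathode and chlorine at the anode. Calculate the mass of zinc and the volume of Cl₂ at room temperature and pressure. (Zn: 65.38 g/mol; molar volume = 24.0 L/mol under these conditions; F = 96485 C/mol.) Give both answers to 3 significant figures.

40.3 g Zn; 14.8 L Cl₂

Q = 20.8 × 5724 = 1.191×10^5 C; n(e⁻) = 1.191×10^5 / 96485 = 1.234 mol
Cathode: Zn²⁺ + 2e⁻ → Zn → n(Zn) = 1.234/2 = 0.6170 mol → 40.3 g
Anode: 2Cl⁻ → Cl₂ + 2e⁻ → n(Cl₂) = 1.234/2 = 0.6170 mol → 14.8 L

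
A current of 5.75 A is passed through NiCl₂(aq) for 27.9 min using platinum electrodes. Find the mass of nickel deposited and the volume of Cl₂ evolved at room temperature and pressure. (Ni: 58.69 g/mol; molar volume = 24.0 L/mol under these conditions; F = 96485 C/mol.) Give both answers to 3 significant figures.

2.93 g Ni; 1.20 L Cl₂

Q = 5.75 × 1674 = 9626 C; n(e⁻) = 9626 / 96485 = 0.09977 mol
Cathode: Ni²⁺ + 2e⁻ → Ni → n(Ni) = 0.09977/2 = 0.04989 mol → 2.93 g
Anode: 2Cl⁻ → Cl₂ + 2e⁻ → n(Cl₂) = 0.09977/2 = 0.04989 mol → 1.20 L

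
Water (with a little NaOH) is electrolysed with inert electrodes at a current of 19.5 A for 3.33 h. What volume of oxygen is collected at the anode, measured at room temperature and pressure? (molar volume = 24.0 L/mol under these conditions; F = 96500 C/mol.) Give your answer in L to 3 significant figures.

14.5 L

Q = 19.5 A × 11988 s = 2.338×10^5 C
n(e⁻) = 2.338×10^5 / 96500 = 2.423 mol
2H₂O → O₂ + 4H⁺ + 4e⁻, so n(O₂) = 2.423 / 4 = 0.6058 mol
V = 0.6058 × 24.0 = 14.54 L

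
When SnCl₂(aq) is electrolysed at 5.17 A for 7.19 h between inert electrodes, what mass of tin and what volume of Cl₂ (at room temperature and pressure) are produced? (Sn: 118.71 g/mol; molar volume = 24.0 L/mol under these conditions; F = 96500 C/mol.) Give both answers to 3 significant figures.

82.3 g Sn; 16.6 L Cl₂

Q = 5.17 × 25884 = 1.338×10^5 C; n(e⁻) = 1.338×10^5 / 96500 = 1.387 mol
Cathode: Sn²⁺ + 2e⁻ → Sn → n(Sn) = 1.387/2 = 0.6935 mol → 82.3 g
Anode: 2Cl⁻ → Cl₂ + 2e⁻ → n(Cl₂) = 1.387/2 = 0.6935 mol → 16.6 L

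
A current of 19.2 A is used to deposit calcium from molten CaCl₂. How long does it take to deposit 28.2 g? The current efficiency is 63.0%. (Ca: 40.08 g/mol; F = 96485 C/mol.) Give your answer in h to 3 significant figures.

3.12 h

n(Ca) = 28.2 / 40.08 = 0.7036 mol
Ca²⁺ + 2e⁻ → Ca, so n(e⁻) = 2 × 0.7036 = 1.407 mol
Q = 1.407 × 96485 / 0.630 = 2.155×10^5 C
t = Q / I = 2.155×10^5 / 19.2 = 11220 s = 3.12 h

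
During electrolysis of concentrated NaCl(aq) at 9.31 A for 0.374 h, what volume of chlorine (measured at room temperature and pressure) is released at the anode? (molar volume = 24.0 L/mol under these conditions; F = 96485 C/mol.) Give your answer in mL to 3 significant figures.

Charge passed = 9.31 × 1346.4 = 12530 C
n(e⁻) = Q/F = 12530/96485 = 0.1299 mol
2Cl⁻ → Cl₂ + 2e⁻, so n(Cl₂) = 0.1299 / 2 = 0.06495 mol
V = 0.06495 × 24.0 = 1.559 L
= 1560 mL

1560 mL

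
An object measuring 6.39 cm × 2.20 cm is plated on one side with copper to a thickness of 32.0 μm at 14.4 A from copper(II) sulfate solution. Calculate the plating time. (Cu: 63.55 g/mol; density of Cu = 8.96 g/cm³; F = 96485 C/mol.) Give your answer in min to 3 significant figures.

1.42 min

Plated area = 6.39 × 2.20 = 14.06 cm²
Volume = 14.06 × 32.0×10⁻⁴ cm = 0.04499 cm³
m(Cu) = 0.04499 × 8.96 = 0.4031 g
n(Cu) = 0.4031 / 63.55 = 0.006343 mol; n(e⁻) = 2 × 0.006343 = 0.01269 mol
Q = 0.01269 × 96485 = 1224 C
t = 1224 / 14.4 = 85.00 s = 1.42 min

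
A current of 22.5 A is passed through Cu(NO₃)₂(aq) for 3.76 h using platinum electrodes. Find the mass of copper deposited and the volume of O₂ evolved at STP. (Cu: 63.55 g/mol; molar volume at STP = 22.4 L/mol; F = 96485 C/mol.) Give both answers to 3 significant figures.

Q = 22.5 × 13536 = 3.046×10^5 C; n(e⁻) = 3.046×10^5 / 96485 = 3.157 mol
Cathode: Cu²⁺ + 2e⁻ → Cu → n(Cu) = 3.157/2 = 1.579 mol → 100 g
Anode: 2H₂O → O₂ + 4H⁺ + 4e⁻ → n(O₂) = 3.157/4 = 0.7893 mol → 17.7 L

100 g Cu; 17.7 L O₂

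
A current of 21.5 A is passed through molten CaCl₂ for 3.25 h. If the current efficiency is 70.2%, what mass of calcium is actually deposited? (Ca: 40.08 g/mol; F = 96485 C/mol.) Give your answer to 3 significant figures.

Q = 21.5 × 11700 = 2.516×10^5 C
n(e⁻) = 2.516×10^5 / 96485 = 2.608 mol
Ca²⁺ + 2e⁻ → Ca, so theoretical m(Ca) = 1.304 × 40.08 = 52.26 g
Actual mass = 70.2% × 52.26 = 36.7 g

36.7 g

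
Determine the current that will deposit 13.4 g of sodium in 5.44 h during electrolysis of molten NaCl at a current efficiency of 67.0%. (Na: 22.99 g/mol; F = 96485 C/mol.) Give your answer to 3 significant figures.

4.29 A

n(Na) = 13.4 / 22.99 = 0.5829 mol
Na⁺ + e⁻ → Na, so n(e⁻) = 0.5829 mol
Q = 0.5829 × 96485 / 0.670 = 83940 C
I = Q / t = 83940 / 19584 s = 4.29 A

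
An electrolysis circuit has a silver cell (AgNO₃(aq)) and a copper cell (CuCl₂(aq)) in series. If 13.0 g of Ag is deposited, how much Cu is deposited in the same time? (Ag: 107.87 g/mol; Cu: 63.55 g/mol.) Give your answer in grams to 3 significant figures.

n(Ag) = 13.0 / 107.87 = 0.1205 mol
Ag⁺ + e⁻ → Ag, so n(e⁻) = 0.1205 mol
Same current for the same time ⇒ same n(e⁻) = 0.1205 mol in both cells.
Cu²⁺ + 2e⁻ → Cu, so n(Cu) = 0.1205 / 2 = 0.06025 mol
m(Cu) = 0.06025 × 63.55 = 3.83 g

3.83 g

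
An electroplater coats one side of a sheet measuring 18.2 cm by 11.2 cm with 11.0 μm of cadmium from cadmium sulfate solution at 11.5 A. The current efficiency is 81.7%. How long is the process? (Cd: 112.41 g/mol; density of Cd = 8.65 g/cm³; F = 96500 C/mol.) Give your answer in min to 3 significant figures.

5.91 min

Plated area = 18.2 × 11.2 = 203.8 cm²
Volume = 203.8 × 11.0×10⁻⁴ cm = 0.2242 cm³
m(Cd) = 0.2242 × 8.65 = 1.939 g
n(Cd) = 1.939 / 112.41 = 0.01725 mol; n(e⁻) = 2 × 0.01725 = 0.03450 mol
Q = 0.03450 × 96500 / 0.817 = 4075 C
t = 4075 / 11.5 = 354.3 s = 5.91 min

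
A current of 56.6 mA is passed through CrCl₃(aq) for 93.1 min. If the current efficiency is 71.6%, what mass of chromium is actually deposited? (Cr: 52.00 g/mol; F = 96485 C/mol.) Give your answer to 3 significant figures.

0.0407 g

Q = 0.0566 × 5586 = 316.2 C
n(e⁻) = 316.2 / 96485 = 0.003277 mol
Cr³⁺ + 3e⁻ → Cr, so theoretical m(Cr) = 0.001092 × 52.00 = 0.05678 g
Actual mass = 71.6% × 0.05678 = 0.0407 g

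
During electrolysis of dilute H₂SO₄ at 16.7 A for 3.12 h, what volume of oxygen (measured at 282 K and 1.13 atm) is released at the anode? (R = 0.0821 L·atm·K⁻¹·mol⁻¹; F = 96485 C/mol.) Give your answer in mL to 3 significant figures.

9960 mL

Q = It = 16.7 × 11232 = 1.876×10^5 C
n(e⁻) = 1.876×10^5 / 96485 = 1.944 mol
2H₂O → O₂ + 4H⁺ + 4e⁻, so n(O₂) = 1.944 / 4 = 0.4860 mol
V = nRT/P = 0.4860 × 0.0821 × 282 / 1.13 = 9.957 L
= 9960 mL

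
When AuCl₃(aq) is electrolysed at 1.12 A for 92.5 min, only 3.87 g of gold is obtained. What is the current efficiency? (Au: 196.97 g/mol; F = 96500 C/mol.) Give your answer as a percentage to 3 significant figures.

91.5%

Q = 1.12 × 5550 = 6216 C
n(e⁻) = 6216 / 96500 = 0.06441 mol
Au³⁺ + 3e⁻ → Au, so theoretical n(Au) = 0.02147 mol → 4.229 g
Efficiency = 3.87 / 4.229 = 0.9151 = 91.5%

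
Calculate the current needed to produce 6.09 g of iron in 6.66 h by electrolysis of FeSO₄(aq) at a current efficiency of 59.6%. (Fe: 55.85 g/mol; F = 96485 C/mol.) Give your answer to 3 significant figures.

n(Fe) = 6.09 / 55.85 = 0.1090 mol
Fe²⁺ + 2e⁻ → Fe, so n(e⁻) = 2 × 0.1090 = 0.2180 mol
Q = 0.2180 × 96485 / 0.596 = 35290 C
I = Q / t = 35290 / 23976 s = 1.47 A

1.47 A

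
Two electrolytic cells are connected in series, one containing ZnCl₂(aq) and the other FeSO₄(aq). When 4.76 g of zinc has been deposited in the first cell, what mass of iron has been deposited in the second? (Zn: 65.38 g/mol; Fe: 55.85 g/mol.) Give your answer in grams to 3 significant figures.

n(Zn) = 4.76 / 65.38 = 0.07281 mol
Zn²⁺ + 2e⁻ → Zn, so n(e⁻) = 2 × 0.07281 = 0.1456 mol
Same current for the same time ⇒ same n(e⁻) = 0.1456 mol in both cells.
Fe²⁺ + 2e⁻ → Fe, so n(Fe) = 0.1456 / 2 = 0.07280 mol
m(Fe) = 0.07280 × 55.85 = 4.07 g

4.07 g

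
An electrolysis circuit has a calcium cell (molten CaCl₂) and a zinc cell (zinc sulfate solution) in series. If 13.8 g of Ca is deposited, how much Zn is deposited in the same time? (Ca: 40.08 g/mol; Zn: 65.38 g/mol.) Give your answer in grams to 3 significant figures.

22.5 g

n(Ca) = 13.8 / 40.08 = 0.3443 mol
Ca²⁺ + 2e⁻ → Ca, so n(e⁻) = 2 × 0.3443 = 0.6886 mol
The cells are in series, so the same charge (and hence the same n(e⁻) = 0.6886 mol) passes through both.
Zn²⁺ + 2e⁻ → Zn, so n(Zn) = 0.6886 / 2 = 0.3443 mol
m(Zn) = 0.3443 × 65.38 = 22.5 g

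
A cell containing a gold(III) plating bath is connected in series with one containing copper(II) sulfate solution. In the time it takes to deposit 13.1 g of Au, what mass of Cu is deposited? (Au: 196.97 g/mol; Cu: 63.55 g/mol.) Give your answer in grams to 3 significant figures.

n(Au) = 13.1 / 196.97 = 0.06651 mol
Au³⁺ + 3e⁻ → Au, so n(e⁻) = 3 × 0.06651 = 0.1995 mol
The cells are in series, so the same charge (and hence the same n(e⁻) = 0.1995 mol) passes through both.
Cu²⁺ + 2e⁻ → Cu, so n(Cu) = 0.1995 / 2 = 0.09975 mol
m(Cu) = 0.09975 × 63.55 = 6.34 g

6.34 g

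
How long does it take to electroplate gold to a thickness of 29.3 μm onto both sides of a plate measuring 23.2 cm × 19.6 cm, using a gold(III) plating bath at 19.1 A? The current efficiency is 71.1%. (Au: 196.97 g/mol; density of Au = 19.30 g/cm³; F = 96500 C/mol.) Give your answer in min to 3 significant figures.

Plated area = 2 × 23.2 × 19.6 = 909.4 cm²
Volume = 909.4 × 29.3×10⁻⁴ cm = 2.665 cm³
m(Au) = 2.665 × 19.30 = 51.43 g
n(Au) = 51.43 / 196.97 = 0.2611 mol; n(e⁻) = 3 × 0.2611 = 0.7833 mol
Q = 0.7833 × 96500 / 0.711 = 1.063×10^5 C
t = 1.063×10^5 / 19.1 = 5565 s = 92.8 min

92.8 min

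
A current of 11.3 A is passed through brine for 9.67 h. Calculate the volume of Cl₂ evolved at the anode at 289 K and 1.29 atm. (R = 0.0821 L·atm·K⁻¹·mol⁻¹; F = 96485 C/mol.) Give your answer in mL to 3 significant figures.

37500 mL

Charge passed = 11.3 × 34812 = 3.934×10^5 C
n(e⁻) = Q/F = 3.934×10^5/96485 = 4.077 mol
2Cl⁻ → Cl₂ + 2e⁻, so n(Cl₂) = 4.077 / 2 = 2.039 mol
V = nRT/P = 2.039 × 0.0821 × 289 / 1.29 = 37.50 L
= 37500 mL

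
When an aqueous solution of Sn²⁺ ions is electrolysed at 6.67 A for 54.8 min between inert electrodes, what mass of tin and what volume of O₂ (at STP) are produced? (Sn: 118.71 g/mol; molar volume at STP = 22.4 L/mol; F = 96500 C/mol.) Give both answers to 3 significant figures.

13.5 g Sn; 1.27 L O₂

Q = 6.67 × 3288 = 21930 C; n(e⁻) = 21930 / 96500 = 0.2273 mol
Cathode: Sn²⁺ + 2e⁻ → Sn → n(Sn) = 0.2273/2 = 0.1137 mol → 13.5 g
Anode: 2H₂O → O₂ + 4H⁺ + 4e⁻ → n(O₂) = 0.2273/4 = 0.05683 mol → 1.27 L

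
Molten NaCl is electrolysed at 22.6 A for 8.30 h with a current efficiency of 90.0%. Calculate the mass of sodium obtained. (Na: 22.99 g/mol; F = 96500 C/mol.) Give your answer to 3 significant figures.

145 g

Q = 22.6 × 29880 = 6.753×10^5 C
n(e⁻) = 6.753×10^5 / 96500 = 6.998 mol
Na⁺ + e⁻ → Na, so theoretical m(Na) = 6.998 × 22.99 = 160.9 g
Actual mass = 90.0% × 160.9 = 145 g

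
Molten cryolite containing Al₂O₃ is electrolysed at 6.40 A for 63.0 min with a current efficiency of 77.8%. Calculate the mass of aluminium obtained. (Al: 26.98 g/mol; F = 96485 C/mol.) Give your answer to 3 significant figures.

1.75 g

Q = 6.40 × 3780 = 24190 C
n(e⁻) = 24190 / 96485 = 0.2507 mol
Al³⁺ + 3e⁻ → Al, so theoretical m(Al) = 0.08357 × 26.98 = 2.255 g
Actual mass = 77.8% × 2.255 = 1.75 g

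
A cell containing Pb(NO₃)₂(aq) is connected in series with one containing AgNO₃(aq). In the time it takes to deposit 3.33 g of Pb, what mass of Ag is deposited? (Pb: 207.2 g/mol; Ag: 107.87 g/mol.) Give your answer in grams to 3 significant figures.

n(Pb) = 3.33 / 207.2 = 0.01607 mol
Pb²⁺ + 2e⁻ → Pb, so n(e⁻) = 2 × 0.01607 = 0.03214 mol
In series, the same 0.03214 mol of electrons flows through the second cell.
Ag⁺ + e⁻ → Ag, so n(Ag) = 0.03214 mol
m(Ag) = 0.03214 × 107.87 = 3.47 g

3.47 g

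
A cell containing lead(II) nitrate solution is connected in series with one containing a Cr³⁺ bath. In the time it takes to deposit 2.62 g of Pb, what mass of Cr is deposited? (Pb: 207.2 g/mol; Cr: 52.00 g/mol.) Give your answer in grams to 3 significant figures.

n(Pb) = 2.62 / 207.2 = 0.01264 mol
Pb²⁺ + 2e⁻ → Pb, so n(e⁻) = 2 × 0.01264 = 0.02528 mol
The cells are in series, so the same charge (and hence the same n(e⁻) = 0.02528 mol) passes through both.
Cr³⁺ + 3e⁻ → Cr, so n(Cr) = 0.02528 / 3 = 0.008427 mol
m(Cr) = 0.008427 × 52.00 = 0.438 g

0.438 g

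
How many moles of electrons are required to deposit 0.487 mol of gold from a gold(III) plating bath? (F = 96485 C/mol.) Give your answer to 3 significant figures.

Au³⁺ + 3e⁻ → Au, so n(e⁻) = 3 × 0.487 = 1.461 mol

1.46 mol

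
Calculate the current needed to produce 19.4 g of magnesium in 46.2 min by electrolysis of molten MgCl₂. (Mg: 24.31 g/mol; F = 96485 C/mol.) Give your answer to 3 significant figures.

n(Mg) = 19.4 / 24.31 = 0.7980 mol
Mg²⁺ + 2e⁻ → Mg, so n(e⁻) = 2 × 0.7980 = 1.596 mol
Q = 1.596 × 96485 = 1.540×10^5 C
I = Q / t = 1.540×10^5 / 2772 s = 55.6 A

55.6 A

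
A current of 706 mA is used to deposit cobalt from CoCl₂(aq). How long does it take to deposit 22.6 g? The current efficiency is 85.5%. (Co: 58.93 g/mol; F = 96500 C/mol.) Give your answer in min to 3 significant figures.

n(Co) = 22.6 / 58.93 = 0.3835 mol
Co²⁺ + 2e⁻ → Co, so n(e⁻) = 2 × 0.3835 = 0.7670 mol
Q = 0.7670 × 96500 / 0.855 = 86570 C
t = Q / I = 86570 / 0.706 = 1.226×10^5 s = 2040 min

2040 min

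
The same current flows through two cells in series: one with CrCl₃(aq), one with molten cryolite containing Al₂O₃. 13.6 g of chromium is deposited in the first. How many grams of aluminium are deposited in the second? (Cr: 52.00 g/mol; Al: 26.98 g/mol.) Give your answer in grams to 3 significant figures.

7.06 g

n(Cr) = 13.6 / 52.00 = 0.2615 mol
Cr³⁺ + 3e⁻ → Cr, so n(e⁻) = 3 × 0.2615 = 0.7845 mol
In series, the same 0.7845 mol of electrons flows through the second cell.
Al³⁺ + 3e⁻ → Al, so n(Al) = 0.7845 / 3 = 0.2615 mol
m(Al) = 0.2615 × 26.98 = 7.06 g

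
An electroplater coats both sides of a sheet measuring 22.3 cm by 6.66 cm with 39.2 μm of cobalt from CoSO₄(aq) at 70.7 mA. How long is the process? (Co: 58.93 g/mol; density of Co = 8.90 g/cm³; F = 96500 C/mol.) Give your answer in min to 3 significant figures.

8000 min

Plated area = 2 × 22.3 × 6.66 = 297.0 cm²
Volume = 297.0 × 39.2×10⁻⁴ cm = 1.164 cm³
m(Co) = 1.164 × 8.90 = 10.36 g
n(Co) = 10.36 / 58.93 = 0.1758 mol; n(e⁻) = 2 × 0.1758 = 0.3516 mol
Q = 0.3516 × 96500 = 33930 C
t = 33930 / 0.0707 = 4.799×10^5 s = 8000 min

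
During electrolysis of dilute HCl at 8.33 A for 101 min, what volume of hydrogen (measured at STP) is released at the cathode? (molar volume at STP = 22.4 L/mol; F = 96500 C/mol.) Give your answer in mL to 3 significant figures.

Q = It = 8.33 × 6060 = 50480 C
n(e⁻) = Q/F = 50480/96500 = 0.5231 mol
2H⁺ + 2e⁻ → H₂, so n(H₂) = 0.5231 / 2 = 0.2616 mol
V = 0.2616 × 22.4 = 5.860 L
= 5860 mL

5860 mL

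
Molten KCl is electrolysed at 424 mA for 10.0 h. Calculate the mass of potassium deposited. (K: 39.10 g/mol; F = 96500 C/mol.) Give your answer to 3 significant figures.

6.18 g

Q = It = 0.424 × 36000 = 15260 C
Moles of electrons = 15260 / 96500 = 0.1581 mol
K⁺ + e⁻ → K, so n(K) = 0.1581 mol
m = 0.1581 × 39.10 = 6.18 g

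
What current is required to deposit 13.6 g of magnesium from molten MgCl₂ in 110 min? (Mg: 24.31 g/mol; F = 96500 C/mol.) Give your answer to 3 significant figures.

n(Mg) = 13.6 / 24.31 = 0.5594 mol
Mg²⁺ + 2e⁻ → Mg, so n(e⁻) = 2 × 0.5594 = 1.119 mol
Q = 1.119 × 96500 = 1.080×10^5 C
I = Q / t = 1.080×10^5 / 6600 s = 16.4 A

16.4 A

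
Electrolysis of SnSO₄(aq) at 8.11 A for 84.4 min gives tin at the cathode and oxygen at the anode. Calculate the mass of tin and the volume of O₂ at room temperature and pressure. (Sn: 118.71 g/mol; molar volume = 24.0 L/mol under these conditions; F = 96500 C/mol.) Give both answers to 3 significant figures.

Q = 8.11 × 5064 = 41070 C; n(e⁻) = 41070 / 96500 = 0.4256 mol
Cathode: Sn²⁺ + 2e⁻ → Sn → n(Sn) = 0.4256/2 = 0.2128 mol → 25.3 g
Anode: 2H₂O → O₂ + 4H⁺ + 4e⁻ → n(O₂) = 0.4256/4 = 0.1064 mol → 2.55 L

25.3 g Sn; 2.55 L O₂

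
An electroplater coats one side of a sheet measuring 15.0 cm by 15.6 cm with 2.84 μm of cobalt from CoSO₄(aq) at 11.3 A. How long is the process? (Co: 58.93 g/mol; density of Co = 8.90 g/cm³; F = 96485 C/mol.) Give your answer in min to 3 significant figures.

Plated area = 15.0 × 15.6 = 234.0 cm²
Volume = 234.0 × 2.84×10⁻⁴ cm = 0.06646 cm³
m(Co) = 0.06646 × 8.90 = 0.5915 g
n(Co) = 0.5915 / 58.93 = 0.01004 mol; n(e⁻) = 2 × 0.01004 = 0.02008 mol
Q = 0.02008 × 96485 = 1937 C
t = 1937 / 11.3 = 171.4 s = 2.86 min

2.86 min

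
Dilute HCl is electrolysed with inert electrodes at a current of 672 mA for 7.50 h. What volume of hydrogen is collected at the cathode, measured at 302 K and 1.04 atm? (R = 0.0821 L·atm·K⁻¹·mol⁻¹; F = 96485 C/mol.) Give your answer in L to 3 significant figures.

Charge passed = 0.672 × 27000 = 18140 C
n(e⁻) = Q/F = 18140/96485 = 0.1880 mol
2H⁺ + 2e⁻ → H₂, so n(H₂) = 0.1880 / 2 = 0.09400 mol
V = nRT/P = 0.09400 × 0.0821 × 302 / 1.04 = 2.241 L

2.24 L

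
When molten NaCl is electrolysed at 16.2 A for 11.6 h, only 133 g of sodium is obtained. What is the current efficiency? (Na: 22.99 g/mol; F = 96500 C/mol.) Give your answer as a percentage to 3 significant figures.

Q = 16.2 × 41760 = 6.765×10^5 C
n(e⁻) = 6.765×10^5 / 96500 = 7.010 mol
Na⁺ + e⁻ → Na, so theoretical n(Na) = 7.010 mol → 161.2 g
Efficiency = 133 / 161.2 = 0.8251 = 82.5%

82.5%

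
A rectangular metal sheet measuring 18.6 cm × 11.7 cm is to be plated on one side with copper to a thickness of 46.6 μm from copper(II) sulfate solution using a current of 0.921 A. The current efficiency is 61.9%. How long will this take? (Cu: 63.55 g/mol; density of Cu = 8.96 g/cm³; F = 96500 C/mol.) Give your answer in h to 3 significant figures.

13.4 h

Plated area = 18.6 × 11.7 = 217.6 cm²
Volume = 217.6 × 46.6×10⁻⁴ cm = 1.014 cm³
m(Cu) = 1.014 × 8.96 = 9.085 g
n(Cu) = 9.085 / 63.55 = 0.1430 mol; n(e⁻) = 2 × 0.1430 = 0.2860 mol
Q = 0.2860 × 96500 / 0.619 = 44590 C
t = 44590 / 0.921 = 48410 s = 13.4 h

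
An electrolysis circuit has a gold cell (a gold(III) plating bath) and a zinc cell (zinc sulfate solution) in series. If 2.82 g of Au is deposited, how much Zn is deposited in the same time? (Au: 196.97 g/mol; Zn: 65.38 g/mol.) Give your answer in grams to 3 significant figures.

1.40 g

n(Au) = 2.82 / 196.97 = 0.01432 mol
Au³⁺ + 3e⁻ → Au, so n(e⁻) = 3 × 0.01432 = 0.04296 mol
Since the cells are in series, n(e⁻) in the Zn cell is also 0.04296 mol.
Zn²⁺ + 2e⁻ → Zn, so n(Zn) = 0.04296 / 2 = 0.02148 mol
m(Zn) = 0.02148 × 65.38 = 1.40 g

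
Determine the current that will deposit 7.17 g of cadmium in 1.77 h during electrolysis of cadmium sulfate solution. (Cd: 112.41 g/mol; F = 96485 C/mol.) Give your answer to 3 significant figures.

1.93 A

n(Cd) = 7.17 / 112.41 = 0.06378 mol
Cd²⁺ + 2e⁻ → Cd, so n(e⁻) = 2 × 0.06378 = 0.1276 mol
Q = 0.1276 × 96485 = 12310 C
I = Q / t = 12310 / 6372 s = 1.93 A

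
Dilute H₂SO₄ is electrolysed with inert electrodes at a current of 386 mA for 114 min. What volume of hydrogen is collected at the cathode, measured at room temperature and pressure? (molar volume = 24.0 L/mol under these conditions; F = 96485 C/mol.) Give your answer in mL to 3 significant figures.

Charge passed = 0.386 × 6840 = 2640 C
n(e⁻) = 2640 / 96485 = 0.02736 mol
2H⁺ + 2e⁻ → H₂, so n(H₂) = 0.02736 / 2 = 0.01368 mol
V = 0.01368 × 24.0 = 0.3283 L
= 328 mL

328 mL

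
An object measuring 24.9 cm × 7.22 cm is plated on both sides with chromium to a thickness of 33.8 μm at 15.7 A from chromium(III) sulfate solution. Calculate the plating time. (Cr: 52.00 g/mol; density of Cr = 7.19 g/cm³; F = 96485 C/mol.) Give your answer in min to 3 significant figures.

51.6 min

Plated area = 2 × 24.9 × 7.22 = 359.6 cm²
Volume = 359.6 × 33.8×10⁻⁴ cm = 1.215 cm³
m(Cr) = 1.215 × 7.19 = 8.736 g
n(Cr) = 8.736 / 52.00 = 0.1680 mol; n(e⁻) = 3 × 0.1680 = 0.5040 mol
Q = 0.5040 × 96485 = 48630 C
t = 48630 / 15.7 = 3097 s = 51.6 min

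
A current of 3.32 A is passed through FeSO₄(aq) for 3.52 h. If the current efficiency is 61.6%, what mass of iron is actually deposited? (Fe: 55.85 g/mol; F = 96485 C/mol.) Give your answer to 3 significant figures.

Q = 3.32 × 12672 = 42070 C
n(e⁻) = 42070 / 96485 = 0.4360 mol
Fe²⁺ + 2e⁻ → Fe, so theoretical m(Fe) = 0.2180 × 55.85 = 12.18 g
Actual mass = 61.6% × 12.18 = 7.50 g

7.50 g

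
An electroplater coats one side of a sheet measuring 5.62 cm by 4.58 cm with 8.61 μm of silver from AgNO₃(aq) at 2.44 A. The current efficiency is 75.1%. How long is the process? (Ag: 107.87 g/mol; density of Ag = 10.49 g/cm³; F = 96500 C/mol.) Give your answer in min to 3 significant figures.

Plated area = 5.62 × 4.58 = 25.74 cm²
Volume = 25.74 × 8.61×10⁻⁴ cm = 0.02216 cm³
m(Ag) = 0.02216 × 10.49 = 0.2325 g
n(Ag) = 0.2325 / 107.87 = 0.002155 mol; n(e⁻) = 0.002155 mol
Q = 0.002155 × 96500 / 0.751 = 276.9 C
t = 276.9 / 2.44 = 113.5 s = 1.89 min

1.89 min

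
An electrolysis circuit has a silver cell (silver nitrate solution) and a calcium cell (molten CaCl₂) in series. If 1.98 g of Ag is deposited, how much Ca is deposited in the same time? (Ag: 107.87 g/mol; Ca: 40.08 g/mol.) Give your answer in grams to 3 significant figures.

n(Ag) = 1.98 / 107.87 = 0.01836 mol
Ag⁺ + e⁻ → Ag, so n(e⁻) = 0.01836 mol
In series, the same 0.01836 mol of electrons flows through the second cell.
Ca²⁺ + 2e⁻ → Ca, so n(Ca) = 0.01836 / 2 = 0.009180 mol
m(Ca) = 0.009180 × 40.08 = 0.368 g

0.368 g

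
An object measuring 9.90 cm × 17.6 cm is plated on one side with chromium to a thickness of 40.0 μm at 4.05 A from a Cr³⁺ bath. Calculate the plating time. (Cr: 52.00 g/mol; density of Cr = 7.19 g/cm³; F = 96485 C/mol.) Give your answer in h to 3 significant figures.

1.91 h

Plated area = 9.90 × 17.6 = 174.2 cm²
Volume = 174.2 × 40.0×10⁻⁴ cm = 0.6968 cm³
m(Cr) = 0.6968 × 7.19 = 5.010 g
n(Cr) = 5.010 / 52.00 = 0.09635 mol; n(e⁻) = 3 × 0.09635 = 0.2891 mol
Q = 0.2891 × 96485 = 27890 C
t = 27890 / 4.05 = 6886 s = 1.91 h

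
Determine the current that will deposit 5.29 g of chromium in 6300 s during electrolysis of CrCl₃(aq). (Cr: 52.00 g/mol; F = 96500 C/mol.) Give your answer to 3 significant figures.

n(Cr) = 5.29 / 52.00 = 0.1017 mol
Cr³⁺ + 3e⁻ → Cr, so n(e⁻) = 3 × 0.1017 = 0.3051 mol
Q = 0.3051 × 96500 = 29440 C
I = Q / t = 29440 / 6300 s = 4.67 A

4.67 A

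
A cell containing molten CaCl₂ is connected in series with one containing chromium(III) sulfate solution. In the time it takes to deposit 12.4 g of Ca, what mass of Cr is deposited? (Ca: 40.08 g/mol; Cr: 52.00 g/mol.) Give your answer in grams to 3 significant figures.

n(Ca) = 12.4 / 40.08 = 0.3094 mol
Ca²⁺ + 2e⁻ → Ca, so n(e⁻) = 2 × 0.3094 = 0.6188 mol
The cells are in series, so the same charge (and hence the same n(e⁻) = 0.6188 mol) passes through both.
Cr³⁺ + 3e⁻ → Cr, so n(Cr) = 0.6188 / 3 = 0.2063 mol
m(Cr) = 0.2063 × 52.00 = 10.7 g

10.7 g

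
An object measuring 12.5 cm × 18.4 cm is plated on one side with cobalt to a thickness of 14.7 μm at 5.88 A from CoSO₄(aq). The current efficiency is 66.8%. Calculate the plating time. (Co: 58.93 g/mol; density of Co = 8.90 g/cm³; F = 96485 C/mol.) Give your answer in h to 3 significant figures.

Plated area = 12.5 × 18.4 = 230.0 cm²
Volume = 230.0 × 14.7×10⁻⁴ cm = 0.3381 cm³
m(Co) = 0.3381 × 8.90 = 3.009 g
n(Co) = 3.009 / 58.93 = 0.05106 mol; n(e⁻) = 2 × 0.05106 = 0.1021 mol
Q = 0.1021 × 96485 / 0.668 = 14750 C
t = 14750 / 5.88 = 2509 s = 0.697 h

0.697 h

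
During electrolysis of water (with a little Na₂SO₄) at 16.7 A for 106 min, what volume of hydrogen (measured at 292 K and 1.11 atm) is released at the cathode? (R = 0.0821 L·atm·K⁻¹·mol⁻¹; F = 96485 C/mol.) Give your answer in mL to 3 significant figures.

11900 mL

Q = 16.7 A × 6360 s = 1.062×10^5 C
n(e⁻) = Q/F = 1.062×10^5/96485 = 1.101 mol
2H⁺ + 2e⁻ → H₂, so n(H₂) = 1.101 / 2 = 0.5505 mol
V = nRT/P = 0.5505 × 0.0821 × 292 / 1.11 = 11.89 L
= 11900 mL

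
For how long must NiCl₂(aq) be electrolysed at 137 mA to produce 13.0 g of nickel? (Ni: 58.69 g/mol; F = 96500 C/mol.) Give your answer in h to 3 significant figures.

86.7 h

n(Ni) = 13.0 / 58.69 = 0.2215 mol
Ni²⁺ + 2e⁻ → Ni, so n(e⁻) = 2 × 0.2215 = 0.4430 mol
Q = 0.4430 × 96500 = 42750 C
t = Q / I = 42750 / 0.137 = 3.120×10^5 s = 86.7 h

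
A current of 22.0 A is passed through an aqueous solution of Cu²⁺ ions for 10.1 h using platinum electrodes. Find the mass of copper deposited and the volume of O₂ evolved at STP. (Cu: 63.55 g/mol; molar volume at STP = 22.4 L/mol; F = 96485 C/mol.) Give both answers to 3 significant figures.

Q = 22.0 × 36360 = 7.999×10^5 C; n(e⁻) = 7.999×10^5 / 96485 = 8.290 mol
Cathode: Cu²⁺ + 2e⁻ → Cu → n(Cu) = 8.290/2 = 4.145 mol → 263 g
Anode: 2H₂O → O₂ + 4H⁺ + 4e⁻ → n(O₂) = 8.290/4 = 2.073 mol → 46.4 L

263 g Cu; 46.4 L O₂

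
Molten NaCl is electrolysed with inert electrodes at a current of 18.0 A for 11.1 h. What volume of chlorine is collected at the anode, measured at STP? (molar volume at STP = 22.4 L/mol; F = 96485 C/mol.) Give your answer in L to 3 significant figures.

83.5 L

Q = It = 18.0 × 39960 = 7.193×10^5 C
n(e⁻) = 7.193×10^5 / 96485 = 7.455 mol
2Cl⁻ → Cl₂ + 2e⁻, so n(Cl₂) = 7.455 / 2 = 3.728 mol
V = 3.728 × 22.4 = 83.51 L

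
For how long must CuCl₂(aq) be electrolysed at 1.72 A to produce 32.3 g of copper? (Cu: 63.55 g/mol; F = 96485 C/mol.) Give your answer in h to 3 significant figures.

n(Cu) = 32.3 / 63.55 = 0.5083 mol
Cu²⁺ + 2e⁻ → Cu, so n(e⁻) = 2 × 0.5083 = 1.017 mol
Q = 1.017 × 96485 = 98130 C
t = Q / I = 98130 / 1.72 = 57050 s = 15.8 h

15.8 h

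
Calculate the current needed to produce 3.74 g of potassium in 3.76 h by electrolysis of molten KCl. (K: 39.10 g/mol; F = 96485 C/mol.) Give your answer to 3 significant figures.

0.682 A

n(K) = 3.74 / 39.10 = 0.09565 mol
K⁺ + e⁻ → K, so n(e⁻) = 0.09565 mol
Q = 0.09565 × 96485 = 9229 C
I = Q / t = 9229 / 13536 s = 0.682 A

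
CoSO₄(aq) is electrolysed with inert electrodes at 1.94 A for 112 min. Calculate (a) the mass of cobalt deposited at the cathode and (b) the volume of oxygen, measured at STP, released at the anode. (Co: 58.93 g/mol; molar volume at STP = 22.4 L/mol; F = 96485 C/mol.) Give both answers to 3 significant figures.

3.98 g Co; 0.757 L O₂

Q = 1.94 × 6720 = 13040 C; n(e⁻) = 13040 / 96485 = 0.1352 mol
Cathode: Co²⁺ + 2e⁻ → Co → n(Co) = 0.1352/2 = 0.06760 mol → 3.98 g
Anode: 2H₂O → O₂ + 4H⁺ + 4e⁻ → n(O₂) = 0.1352/4 = 0.03380 mol → 0.757 L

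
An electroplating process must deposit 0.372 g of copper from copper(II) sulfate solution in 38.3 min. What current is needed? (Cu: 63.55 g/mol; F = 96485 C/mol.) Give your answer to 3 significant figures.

0.492 A

n(Cu) = 0.372 / 63.55 = 0.005854 mol
Cu²⁺ + 2e⁻ → Cu, so n(e⁻) = 2 × 0.005854 = 0.01171 mol
Q = 0.01171 × 96485 = 1130 C
I = Q / t = 1130 / 2298 s = 0.492 A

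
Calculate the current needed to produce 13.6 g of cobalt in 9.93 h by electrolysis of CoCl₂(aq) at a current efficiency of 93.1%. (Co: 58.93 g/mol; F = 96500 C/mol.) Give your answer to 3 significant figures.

n(Co) = 13.6 / 58.93 = 0.2308 mol
Co²⁺ + 2e⁻ → Co, so n(e⁻) = 2 × 0.2308 = 0.4616 mol
Q = 0.4616 × 96500 / 0.931 = 47850 C
I = Q / t = 47850 / 35748 s = 1.34 A

1.34 A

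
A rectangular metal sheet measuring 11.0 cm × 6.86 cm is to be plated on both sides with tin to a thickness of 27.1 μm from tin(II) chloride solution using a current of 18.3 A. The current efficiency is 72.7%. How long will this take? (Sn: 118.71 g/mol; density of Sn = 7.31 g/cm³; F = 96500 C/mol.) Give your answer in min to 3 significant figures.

6.09 min

Plated area = 2 × 11.0 × 6.86 = 150.9 cm²
Volume = 150.9 × 27.1×10⁻⁴ cm = 0.4089 cm³
m(Sn) = 0.4089 × 7.31 = 2.989 g
n(Sn) = 2.989 / 118.71 = 0.02518 mol; n(e⁻) = 2 × 0.02518 = 0.05036 mol
Q = 0.05036 × 96500 / 0.727 = 6685 C
t = 6685 / 18.3 = 365.3 s = 6.09 min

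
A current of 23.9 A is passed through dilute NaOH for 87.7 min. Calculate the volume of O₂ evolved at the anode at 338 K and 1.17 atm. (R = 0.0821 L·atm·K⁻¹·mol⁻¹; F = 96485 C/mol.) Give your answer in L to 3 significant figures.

Q = It = 23.9 × 5262 = 1.258×10^5 C
Moles of electrons = 1.258×10^5 / 96485 = 1.304 mol
2H₂O → O₂ + 4H⁺ + 4e⁻, so n(O₂) = 1.304 / 4 = 0.3260 mol
V = nRT/P = 0.3260 × 0.0821 × 338 / 1.17 = 7.732 L

7.73 L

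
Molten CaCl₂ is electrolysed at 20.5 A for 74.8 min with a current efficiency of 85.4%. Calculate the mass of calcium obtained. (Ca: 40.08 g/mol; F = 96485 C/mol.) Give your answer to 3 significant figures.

16.3 g

Q = 20.5 × 4488 = 92000 C
n(e⁻) = 92000 / 96485 = 0.9535 mol
Ca²⁺ + 2e⁻ → Ca, so theoretical m(Ca) = 0.4768 × 40.08 = 19.11 g
Actual mass = 85.4% × 19.11 = 16.3 g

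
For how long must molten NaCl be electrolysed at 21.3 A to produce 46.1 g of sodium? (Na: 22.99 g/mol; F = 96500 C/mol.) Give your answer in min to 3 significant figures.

151 min

n(Na) = 46.1 / 22.99 = 2.005 mol
Na⁺ + e⁻ → Na, so n(e⁻) = 2.005 mol
Q = 2.005 × 96500 = 1.935×10^5 C
t = Q / I = 1.935×10^5 / 21.3 = 9085 s = 151 min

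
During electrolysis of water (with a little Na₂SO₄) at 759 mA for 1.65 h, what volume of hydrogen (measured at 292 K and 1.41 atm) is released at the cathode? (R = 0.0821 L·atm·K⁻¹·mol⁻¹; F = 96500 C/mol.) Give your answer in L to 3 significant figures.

0.397 L

Q = It = 0.759 × 5940 = 4508 C
n(e⁻) = Q/F = 4508/96500 = 0.04672 mol
2H⁺ + 2e⁻ → H₂, so n(H₂) = 0.04672 / 2 = 0.02336 mol
V = nRT/P = 0.02336 × 0.0821 × 292 / 1.41 = 0.3972 L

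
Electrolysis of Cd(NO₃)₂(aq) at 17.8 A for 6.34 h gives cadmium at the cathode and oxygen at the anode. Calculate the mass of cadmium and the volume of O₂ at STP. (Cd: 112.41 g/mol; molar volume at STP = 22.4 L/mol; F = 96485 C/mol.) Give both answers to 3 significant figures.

Q = 17.8 × 22824 = 4.063×10^5 C; n(e⁻) = 4.063×10^5 / 96485 = 4.211 mol
Cathode: Cd²⁺ + 2e⁻ → Cd → n(Cd) = 4.211/2 = 2.106 mol → 237 g
Anode: 2H₂O → O₂ + 4H⁺ + 4e⁻ → n(O₂) = 4.211/4 = 1.053 mol → 23.6 L

237 g Cd; 23.6 L O₂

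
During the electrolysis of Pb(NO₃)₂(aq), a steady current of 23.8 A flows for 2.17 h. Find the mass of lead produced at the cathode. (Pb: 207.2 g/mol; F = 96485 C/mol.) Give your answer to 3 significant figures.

Q = 23.8 A × 7812 s = 1.859×10^5 C
n(e⁻) = 1.859×10^5 / 96485 = 1.927 mol
Pb²⁺ + 2e⁻ → Pb, so n(Pb) = 1.927 / 2 = 0.9635 mol
m = 0.9635 × 207.2 = 200 g

200 g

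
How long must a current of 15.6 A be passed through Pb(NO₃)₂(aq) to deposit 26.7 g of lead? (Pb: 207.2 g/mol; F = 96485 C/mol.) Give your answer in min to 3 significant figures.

26.6 min

n(Pb) = 26.7 / 207.2 = 0.1289 mol
Pb²⁺ + 2e⁻ → Pb, so n(e⁻) = 2 × 0.1289 = 0.2578 mol
Q = 0.2578 × 96485 = 24870 C
t = Q / I = 24870 / 15.6 = 1594 s = 26.6 min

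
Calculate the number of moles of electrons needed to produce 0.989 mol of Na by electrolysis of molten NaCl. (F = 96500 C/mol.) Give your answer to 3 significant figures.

0.989 mol

Na⁺ + e⁻ → Na, so n(e⁻) = 1 × 0.989 = 0.9890 mol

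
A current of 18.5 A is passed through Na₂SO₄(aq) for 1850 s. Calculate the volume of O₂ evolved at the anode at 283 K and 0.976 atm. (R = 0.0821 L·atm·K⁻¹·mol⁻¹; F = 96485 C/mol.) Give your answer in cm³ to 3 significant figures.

2110 cm³

Charge passed = 18.5 × 1850 = 34230 C
n(e⁻) = 34230 / 96485 = 0.3548 mol
2H₂O → O₂ + 4H⁺ + 4e⁻, so n(O₂) = 0.3548 / 4 = 0.08870 mol
V = nRT/P = 0.08870 × 0.0821 × 283 / 0.976 = 2.112 L
= 2110 cm³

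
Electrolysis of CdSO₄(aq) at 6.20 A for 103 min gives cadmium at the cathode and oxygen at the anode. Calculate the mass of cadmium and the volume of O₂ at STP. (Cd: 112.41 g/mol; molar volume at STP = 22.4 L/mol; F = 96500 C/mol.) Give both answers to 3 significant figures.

Q = 6.20 × 6180 = 38320 C; n(e⁻) = 38320 / 96500 = 0.3971 mol
Cathode: Cd²⁺ + 2e⁻ → Cd → n(Cd) = 0.3971/2 = 0.1986 mol → 22.3 g
Anode: 2H₂O → O₂ + 4H⁺ + 4e⁻ → n(O₂) = 0.3971/4 = 0.09928 mol → 2.22 L

22.3 g Cd; 2.22 L O₂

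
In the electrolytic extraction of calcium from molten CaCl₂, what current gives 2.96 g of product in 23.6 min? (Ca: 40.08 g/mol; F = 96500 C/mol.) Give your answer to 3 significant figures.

n(Ca) = 2.96 / 40.08 = 0.07385 mol
Ca²⁺ + 2e⁻ → Ca, so n(e⁻) = 2 × 0.07385 = 0.1477 mol
Q = 0.1477 × 96500 = 14250 C
I = Q / t = 14250 / 1416 s = 10.1 A

10.1 A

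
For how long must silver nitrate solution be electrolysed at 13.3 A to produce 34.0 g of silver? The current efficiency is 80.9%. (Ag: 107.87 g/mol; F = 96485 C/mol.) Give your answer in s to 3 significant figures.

n(Ag) = 34.0 / 107.87 = 0.3152 mol
Ag⁺ + e⁻ → Ag, so n(e⁻) = 0.3152 mol
Q = 0.3152 × 96485 / 0.809 = 37590 C
t = Q / I = 37590 / 13.3 = 2826 s

2830 s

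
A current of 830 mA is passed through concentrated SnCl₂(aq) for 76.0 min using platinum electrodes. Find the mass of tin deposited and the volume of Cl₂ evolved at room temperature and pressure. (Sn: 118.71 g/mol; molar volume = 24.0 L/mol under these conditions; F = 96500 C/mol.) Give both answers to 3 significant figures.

Q = 0.830 × 4560 = 3785 C; n(e⁻) = 3785 / 96500 = 0.03922 mol
Cathode: Sn²⁺ + 2e⁻ → Sn → n(Sn) = 0.03922/2 = 0.01961 mol → 2.33 g
Anode: 2Cl⁻ → Cl₂ + 2e⁻ → n(Cl₂) = 0.03922/2 = 0.01961 mol → 0.471 L

2.33 g Sn; 0.471 L Cl₂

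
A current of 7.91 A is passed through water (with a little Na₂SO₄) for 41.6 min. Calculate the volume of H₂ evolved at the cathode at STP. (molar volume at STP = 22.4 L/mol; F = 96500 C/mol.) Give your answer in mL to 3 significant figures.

2290 mL

Q = 7.91 A × 2496 s = 19740 C
n(e⁻) = Q/F = 19740/96500 = 0.2046 mol
2H⁺ + 2e⁻ → H₂, so n(H₂) = 0.2046 / 2 = 0.1023 mol
V = 0.1023 × 22.4 = 2.292 L
= 2290 mL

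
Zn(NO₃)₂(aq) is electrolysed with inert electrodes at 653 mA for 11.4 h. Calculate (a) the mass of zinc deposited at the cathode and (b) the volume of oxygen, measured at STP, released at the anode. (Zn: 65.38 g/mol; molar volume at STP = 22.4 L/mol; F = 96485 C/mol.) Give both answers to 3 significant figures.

9.08 g Zn; 1.56 L O₂

Q = 0.653 × 41040 = 26800 C; n(e⁻) = 26800 / 96485 = 0.2778 mol
Cathode: Zn²⁺ + 2e⁻ → Zn → n(Zn) = 0.2778/2 = 0.1389 mol → 9.08 g
Anode: 2H₂O → O₂ + 4H⁺ + 4e⁻ → n(O₂) = 0.2778/4 = 0.06945 mol → 1.56 L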